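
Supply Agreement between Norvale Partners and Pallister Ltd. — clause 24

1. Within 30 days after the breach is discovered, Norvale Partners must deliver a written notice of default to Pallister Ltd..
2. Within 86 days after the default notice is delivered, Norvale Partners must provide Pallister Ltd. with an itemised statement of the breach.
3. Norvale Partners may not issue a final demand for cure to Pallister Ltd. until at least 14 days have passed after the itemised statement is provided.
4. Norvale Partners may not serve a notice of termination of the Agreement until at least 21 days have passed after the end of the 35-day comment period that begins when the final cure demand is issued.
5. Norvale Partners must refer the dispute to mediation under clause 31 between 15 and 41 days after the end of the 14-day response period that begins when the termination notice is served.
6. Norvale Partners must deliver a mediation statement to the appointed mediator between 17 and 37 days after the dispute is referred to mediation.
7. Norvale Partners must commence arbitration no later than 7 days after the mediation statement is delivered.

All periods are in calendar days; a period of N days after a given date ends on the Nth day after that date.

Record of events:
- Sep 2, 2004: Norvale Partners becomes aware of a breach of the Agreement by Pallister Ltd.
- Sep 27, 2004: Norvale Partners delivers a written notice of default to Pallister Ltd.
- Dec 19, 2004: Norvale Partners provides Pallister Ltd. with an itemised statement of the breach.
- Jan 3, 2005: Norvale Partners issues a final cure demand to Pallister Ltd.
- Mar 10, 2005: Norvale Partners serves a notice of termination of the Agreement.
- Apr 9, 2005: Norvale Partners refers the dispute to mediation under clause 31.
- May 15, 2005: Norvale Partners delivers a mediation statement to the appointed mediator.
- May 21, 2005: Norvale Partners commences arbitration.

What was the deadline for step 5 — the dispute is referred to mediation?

The termination notice is served on Mar 10, 2005; the 14-day response period therefore ends Mar 24, 2005, and step 5 runs from that date. The window is 15–41 days after Mar 24, 2005; it closes on May 4, 2005.

May 4, 2005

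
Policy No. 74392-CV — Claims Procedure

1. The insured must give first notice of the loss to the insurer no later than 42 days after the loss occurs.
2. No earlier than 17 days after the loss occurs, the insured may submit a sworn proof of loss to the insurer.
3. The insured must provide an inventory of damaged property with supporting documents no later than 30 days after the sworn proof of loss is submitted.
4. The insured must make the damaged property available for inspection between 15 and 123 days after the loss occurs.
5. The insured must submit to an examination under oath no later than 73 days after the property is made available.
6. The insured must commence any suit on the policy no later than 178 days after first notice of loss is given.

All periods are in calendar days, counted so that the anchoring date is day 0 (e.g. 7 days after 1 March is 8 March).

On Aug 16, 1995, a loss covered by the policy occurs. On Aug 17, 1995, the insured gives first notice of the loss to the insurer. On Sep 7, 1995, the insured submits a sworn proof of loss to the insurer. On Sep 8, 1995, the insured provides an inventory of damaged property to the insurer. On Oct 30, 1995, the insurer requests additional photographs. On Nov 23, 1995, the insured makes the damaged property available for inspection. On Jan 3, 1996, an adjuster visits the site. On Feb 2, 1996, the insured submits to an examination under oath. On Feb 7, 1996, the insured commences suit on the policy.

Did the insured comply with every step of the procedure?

Step 1 — counting 42 days from Aug 16, 1995 (when the loss occurs) gives a deadline of Sep 27, 1995; completed Aug 17, 1995, before the deadline.
Step 2 — must wait 17 days from Aug 16, 1995 (when the loss occurs), so not before Sep 2, 1995; Sep 7, 1995 is on or after that date.
Step 3 — counting 30 days from Sep 7, 1995 (when the sworn proof of loss is submitted) gives a deadline of Oct 7, 1995; Sep 8, 1995 is within that limit.
Step 4 — 15 and 123 days from Aug 16, 1995 (when the loss occurs) are Aug 31, 1995 and Dec 17, 1995 respectively; done Nov 23, 1995, which is between those dates.
Step 5 — counting 73 days from Nov 23, 1995 (when the property is made available) gives a deadline of Feb 4, 1996; completed Feb 2, 1996, before the deadline.
Step 6 — counting 178 days from Aug 17, 1995 (when first notice of loss is given) gives a deadline of Feb 11, 1996; completed Feb 7, 1996, before the deadline.

Yes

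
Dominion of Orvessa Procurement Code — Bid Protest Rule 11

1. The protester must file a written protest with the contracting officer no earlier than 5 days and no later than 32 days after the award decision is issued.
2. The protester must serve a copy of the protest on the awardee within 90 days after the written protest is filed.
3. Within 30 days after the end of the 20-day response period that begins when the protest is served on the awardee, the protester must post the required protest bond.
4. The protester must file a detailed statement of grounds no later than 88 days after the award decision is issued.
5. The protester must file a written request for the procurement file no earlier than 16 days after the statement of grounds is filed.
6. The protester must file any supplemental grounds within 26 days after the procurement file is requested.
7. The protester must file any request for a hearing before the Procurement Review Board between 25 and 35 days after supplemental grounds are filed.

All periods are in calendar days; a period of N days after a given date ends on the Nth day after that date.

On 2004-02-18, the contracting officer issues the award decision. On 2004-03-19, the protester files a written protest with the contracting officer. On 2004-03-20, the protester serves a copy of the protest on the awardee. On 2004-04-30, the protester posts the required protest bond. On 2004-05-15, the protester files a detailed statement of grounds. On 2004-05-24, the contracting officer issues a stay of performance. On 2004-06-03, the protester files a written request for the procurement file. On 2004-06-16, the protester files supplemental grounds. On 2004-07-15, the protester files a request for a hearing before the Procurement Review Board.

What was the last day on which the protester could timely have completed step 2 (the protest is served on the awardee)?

2004-06-17

Step 2 runs from 2004-03-19, when the written protest is filed. 90 days after 2004-03-19 is 2004-06-17.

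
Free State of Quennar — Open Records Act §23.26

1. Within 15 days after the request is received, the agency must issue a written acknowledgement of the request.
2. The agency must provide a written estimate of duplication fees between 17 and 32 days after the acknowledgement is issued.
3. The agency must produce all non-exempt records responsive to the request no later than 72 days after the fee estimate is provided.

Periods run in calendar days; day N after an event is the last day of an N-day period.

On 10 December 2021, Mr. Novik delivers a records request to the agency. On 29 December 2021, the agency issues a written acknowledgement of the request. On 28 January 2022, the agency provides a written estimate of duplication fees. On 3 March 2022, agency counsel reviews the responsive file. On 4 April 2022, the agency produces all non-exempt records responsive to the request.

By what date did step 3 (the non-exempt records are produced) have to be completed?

Step 3 runs from 28 January 2022, when the fee estimate is provided. 72 days after 28 January 2022 is 10 April 2022.

10 April 2022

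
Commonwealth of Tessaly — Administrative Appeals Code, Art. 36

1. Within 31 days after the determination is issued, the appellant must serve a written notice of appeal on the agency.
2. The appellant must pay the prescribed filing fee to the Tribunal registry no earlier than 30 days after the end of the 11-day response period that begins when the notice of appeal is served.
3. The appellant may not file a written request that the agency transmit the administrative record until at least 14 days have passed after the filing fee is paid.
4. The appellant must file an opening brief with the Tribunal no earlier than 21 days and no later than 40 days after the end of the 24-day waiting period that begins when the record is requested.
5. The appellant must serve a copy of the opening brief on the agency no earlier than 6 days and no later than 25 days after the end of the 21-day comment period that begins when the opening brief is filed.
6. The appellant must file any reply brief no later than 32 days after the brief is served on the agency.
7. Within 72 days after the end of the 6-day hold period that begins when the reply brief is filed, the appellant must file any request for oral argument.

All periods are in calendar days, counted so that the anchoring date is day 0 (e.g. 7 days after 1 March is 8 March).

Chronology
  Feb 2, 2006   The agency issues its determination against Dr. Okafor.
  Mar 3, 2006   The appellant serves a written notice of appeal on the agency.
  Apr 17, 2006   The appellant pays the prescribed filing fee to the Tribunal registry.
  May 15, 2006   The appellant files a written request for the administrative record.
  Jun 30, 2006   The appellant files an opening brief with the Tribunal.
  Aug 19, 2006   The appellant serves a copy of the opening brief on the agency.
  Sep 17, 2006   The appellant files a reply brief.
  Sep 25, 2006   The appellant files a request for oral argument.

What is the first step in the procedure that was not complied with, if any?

Step 5

Step 1 — counting 31 days from Feb 2, 2006 (when the determination is issued) gives a deadline of Mar 5, 2006; done Mar 3, 2006 — timely.
Step 2 — must wait 30 days from Mar 14, 2006 (end of the 11-day response period, which began when the notice of appeal is served on Mar 3, 2006), so not before Apr 13, 2006; done Apr 17, 2006 — permitted.
Step 3 — must wait 14 days from Apr 17, 2006 (when the filing fee is paid), so not before May 1, 2006; done May 15, 2006 — permitted.
Step 4 — 21 and 40 days from Jun 8, 2006 (end of the 24-day waiting period, which began when the record is requested on May 15, 2006) are Jun 29, 2006 and Jul 18, 2006 respectively; done Jun 30, 2006 — within the window.
Step 5 — 6 and 25 days from Jul 21, 2006 (end of the 21-day comment period, which began when the opening brief is filed on Jun 30, 2006) are Jul 27, 2006 and Aug 15, 2006 respectively; Aug 19, 2006 is 4 days past the end of the window.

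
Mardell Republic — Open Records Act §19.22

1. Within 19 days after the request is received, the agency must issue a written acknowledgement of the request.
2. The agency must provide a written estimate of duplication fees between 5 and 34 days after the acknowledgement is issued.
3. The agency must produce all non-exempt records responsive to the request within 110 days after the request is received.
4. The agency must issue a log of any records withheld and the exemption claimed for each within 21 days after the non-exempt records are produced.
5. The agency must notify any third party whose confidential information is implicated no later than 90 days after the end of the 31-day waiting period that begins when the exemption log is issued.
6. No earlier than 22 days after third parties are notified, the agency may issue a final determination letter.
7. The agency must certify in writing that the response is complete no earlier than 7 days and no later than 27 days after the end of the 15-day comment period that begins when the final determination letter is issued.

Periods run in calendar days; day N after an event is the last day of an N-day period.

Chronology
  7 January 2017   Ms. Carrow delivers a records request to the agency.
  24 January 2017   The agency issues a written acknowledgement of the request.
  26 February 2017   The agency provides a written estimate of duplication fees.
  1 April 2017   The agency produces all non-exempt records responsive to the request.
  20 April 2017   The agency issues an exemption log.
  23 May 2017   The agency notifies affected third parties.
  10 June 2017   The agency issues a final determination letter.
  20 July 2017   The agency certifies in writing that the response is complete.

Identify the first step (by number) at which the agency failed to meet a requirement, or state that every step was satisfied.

Step 1 — counting 19 days from 7 January 2017 (when the request is received) gives a deadline of 26 January 2017; 24 January 2017 is within that limit.
Step 2 — 5 and 34 days from 24 January 2017 (when the acknowledgement is issued) are 29 January 2017 and 27 February 2017 respectively; done 26 February 2017 — within the window.
Step 3 — counting 110 days from 7 January 2017 (when the request is received) gives a deadline of 27 April 2017; completed 1 April 2017, before the deadline.
Step 4 — counting 21 days from 1 April 2017 (when the non-exempt records are produced) gives a deadline of 22 April 2017; done 20 April 2017 — timely.
Step 5 — counting 90 days from 21 May 2017 (end of the 31-day waiting period, which began when the exemption log is issued on 20 April 2017) gives a deadline of 19 August 2017; completed 23 May 2017, before the deadline.
Step 6 — must wait 22 days from 23 May 2017 (when third parties are notified), so not before 14 June 2017; acted on 10 June 2017, 4 days prematurely.

Step 6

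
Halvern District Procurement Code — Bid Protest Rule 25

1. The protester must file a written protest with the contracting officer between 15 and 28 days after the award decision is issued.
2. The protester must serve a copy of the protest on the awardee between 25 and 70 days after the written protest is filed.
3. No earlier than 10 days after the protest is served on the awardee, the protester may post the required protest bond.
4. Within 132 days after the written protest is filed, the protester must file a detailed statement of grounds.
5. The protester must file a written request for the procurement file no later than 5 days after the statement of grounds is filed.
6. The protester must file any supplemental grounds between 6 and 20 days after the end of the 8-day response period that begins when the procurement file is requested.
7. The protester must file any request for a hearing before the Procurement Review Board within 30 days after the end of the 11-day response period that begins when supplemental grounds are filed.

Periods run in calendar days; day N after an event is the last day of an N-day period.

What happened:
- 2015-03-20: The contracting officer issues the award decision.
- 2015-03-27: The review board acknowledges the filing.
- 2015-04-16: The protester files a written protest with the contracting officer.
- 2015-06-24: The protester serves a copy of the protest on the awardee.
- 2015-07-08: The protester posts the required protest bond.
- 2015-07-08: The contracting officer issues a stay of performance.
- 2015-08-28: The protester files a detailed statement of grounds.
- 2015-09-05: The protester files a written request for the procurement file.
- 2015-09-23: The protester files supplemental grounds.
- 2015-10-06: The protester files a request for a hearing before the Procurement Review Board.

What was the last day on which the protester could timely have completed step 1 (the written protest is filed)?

2015-04-17

Step 1 runs from 2015-03-20, when the award decision is issued. The window is 15–28 days after 2015-03-20; it closes on 2015-04-17.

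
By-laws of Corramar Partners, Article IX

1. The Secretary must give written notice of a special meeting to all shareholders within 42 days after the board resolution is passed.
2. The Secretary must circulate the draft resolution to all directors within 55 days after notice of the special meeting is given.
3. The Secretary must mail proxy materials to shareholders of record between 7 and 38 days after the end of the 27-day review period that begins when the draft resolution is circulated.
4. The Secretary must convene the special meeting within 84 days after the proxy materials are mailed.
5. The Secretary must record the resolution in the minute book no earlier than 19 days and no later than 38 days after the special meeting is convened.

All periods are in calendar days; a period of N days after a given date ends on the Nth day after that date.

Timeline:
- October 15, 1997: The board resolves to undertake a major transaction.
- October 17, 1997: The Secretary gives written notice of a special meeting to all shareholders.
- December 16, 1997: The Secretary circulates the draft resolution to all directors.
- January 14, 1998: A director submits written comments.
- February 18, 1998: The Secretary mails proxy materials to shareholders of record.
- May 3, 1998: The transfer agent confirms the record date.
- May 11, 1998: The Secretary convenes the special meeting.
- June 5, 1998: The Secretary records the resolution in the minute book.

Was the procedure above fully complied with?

No

(1) due by October 15, 1997 + 42 days = November 26, 1997; October 17, 1997 is within that limit.
(2) due by October 17, 1997 + 55 days = December 11, 1997; done December 16, 1997 — 5 days late.
The procedure was therefore not followed at step 2.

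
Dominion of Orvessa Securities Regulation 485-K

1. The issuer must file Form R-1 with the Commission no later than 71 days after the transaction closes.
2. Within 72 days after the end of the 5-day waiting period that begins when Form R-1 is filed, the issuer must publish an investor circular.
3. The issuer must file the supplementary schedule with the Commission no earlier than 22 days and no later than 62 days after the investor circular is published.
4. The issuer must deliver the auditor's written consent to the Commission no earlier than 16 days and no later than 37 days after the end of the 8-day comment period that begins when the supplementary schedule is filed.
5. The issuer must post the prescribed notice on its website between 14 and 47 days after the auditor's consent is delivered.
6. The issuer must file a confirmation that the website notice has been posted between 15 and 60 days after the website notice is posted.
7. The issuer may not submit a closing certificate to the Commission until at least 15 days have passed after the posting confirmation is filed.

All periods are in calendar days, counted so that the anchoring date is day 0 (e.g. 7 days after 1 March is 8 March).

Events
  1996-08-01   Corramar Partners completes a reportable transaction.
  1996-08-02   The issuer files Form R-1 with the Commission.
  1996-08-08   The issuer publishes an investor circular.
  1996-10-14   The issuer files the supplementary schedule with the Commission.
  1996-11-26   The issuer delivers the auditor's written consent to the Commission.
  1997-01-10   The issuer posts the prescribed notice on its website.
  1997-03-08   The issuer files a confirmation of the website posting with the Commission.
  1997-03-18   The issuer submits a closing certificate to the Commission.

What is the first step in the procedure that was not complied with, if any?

Step 3

Step 1 — counting 71 days from 1996-08-01 (when the transaction closes) gives a deadline of 1996-10-11; completed 1996-08-02, before the deadline.
Step 2 — counting 72 days from 1996-08-07 (end of the 5-day waiting period, which began when Form R-1 is filed on 1996-08-02) gives a deadline of 1996-10-18; 1996-08-08 is within that limit.
Step 3 — 22 and 62 days from 1996-08-08 (when the investor circular is published) are 1996-08-30 and 1996-10-09 respectively; 1996-10-14 is 5 days past the end of the window.
The analysis stops there.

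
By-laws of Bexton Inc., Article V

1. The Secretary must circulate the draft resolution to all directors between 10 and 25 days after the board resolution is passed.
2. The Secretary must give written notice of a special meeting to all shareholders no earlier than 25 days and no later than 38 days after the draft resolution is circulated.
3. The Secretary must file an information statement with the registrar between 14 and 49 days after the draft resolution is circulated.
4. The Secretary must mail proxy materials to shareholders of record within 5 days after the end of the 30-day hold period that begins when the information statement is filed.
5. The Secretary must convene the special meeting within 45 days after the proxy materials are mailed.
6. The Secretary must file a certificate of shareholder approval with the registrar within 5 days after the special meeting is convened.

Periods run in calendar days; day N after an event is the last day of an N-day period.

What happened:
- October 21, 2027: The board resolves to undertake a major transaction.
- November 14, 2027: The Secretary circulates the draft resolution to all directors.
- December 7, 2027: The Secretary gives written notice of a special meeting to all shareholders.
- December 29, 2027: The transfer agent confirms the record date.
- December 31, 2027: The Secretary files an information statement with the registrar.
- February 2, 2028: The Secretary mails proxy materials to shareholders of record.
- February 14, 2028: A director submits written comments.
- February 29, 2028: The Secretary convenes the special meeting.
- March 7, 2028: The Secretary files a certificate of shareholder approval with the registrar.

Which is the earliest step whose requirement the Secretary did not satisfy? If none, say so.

(1) the permitted window runs from October 21, 2027 + 10 = October 31, 2027 to October 21, 2027 + 25 = November 15, 2027; November 14, 2027 falls inside that range.
(2) the permitted window runs from November 14, 2027 + 25 = December 9, 2027 to November 14, 2027 + 38 = December 22, 2027; done December 7, 2027 — 2 days before the window opened.
The analysis stops there.

Step 2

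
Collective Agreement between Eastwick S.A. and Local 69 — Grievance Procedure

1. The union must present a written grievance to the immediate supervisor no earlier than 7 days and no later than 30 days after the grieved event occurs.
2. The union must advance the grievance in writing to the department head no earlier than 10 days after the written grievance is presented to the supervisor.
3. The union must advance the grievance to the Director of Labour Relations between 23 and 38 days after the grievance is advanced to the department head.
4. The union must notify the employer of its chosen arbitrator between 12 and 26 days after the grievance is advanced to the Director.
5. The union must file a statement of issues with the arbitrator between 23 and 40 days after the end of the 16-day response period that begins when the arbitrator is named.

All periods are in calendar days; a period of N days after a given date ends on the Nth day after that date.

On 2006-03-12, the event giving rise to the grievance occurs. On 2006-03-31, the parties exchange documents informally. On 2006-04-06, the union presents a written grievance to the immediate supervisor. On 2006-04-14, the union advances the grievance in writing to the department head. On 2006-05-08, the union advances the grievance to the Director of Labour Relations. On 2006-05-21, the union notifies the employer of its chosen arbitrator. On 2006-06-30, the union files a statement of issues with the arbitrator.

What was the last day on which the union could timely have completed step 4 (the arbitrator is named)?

Step 4 runs from 2006-05-08, when the grievance is advanced to the Director. The window is 12–26 days after 2006-05-08; it closes on 2006-06-03.

2006-06-03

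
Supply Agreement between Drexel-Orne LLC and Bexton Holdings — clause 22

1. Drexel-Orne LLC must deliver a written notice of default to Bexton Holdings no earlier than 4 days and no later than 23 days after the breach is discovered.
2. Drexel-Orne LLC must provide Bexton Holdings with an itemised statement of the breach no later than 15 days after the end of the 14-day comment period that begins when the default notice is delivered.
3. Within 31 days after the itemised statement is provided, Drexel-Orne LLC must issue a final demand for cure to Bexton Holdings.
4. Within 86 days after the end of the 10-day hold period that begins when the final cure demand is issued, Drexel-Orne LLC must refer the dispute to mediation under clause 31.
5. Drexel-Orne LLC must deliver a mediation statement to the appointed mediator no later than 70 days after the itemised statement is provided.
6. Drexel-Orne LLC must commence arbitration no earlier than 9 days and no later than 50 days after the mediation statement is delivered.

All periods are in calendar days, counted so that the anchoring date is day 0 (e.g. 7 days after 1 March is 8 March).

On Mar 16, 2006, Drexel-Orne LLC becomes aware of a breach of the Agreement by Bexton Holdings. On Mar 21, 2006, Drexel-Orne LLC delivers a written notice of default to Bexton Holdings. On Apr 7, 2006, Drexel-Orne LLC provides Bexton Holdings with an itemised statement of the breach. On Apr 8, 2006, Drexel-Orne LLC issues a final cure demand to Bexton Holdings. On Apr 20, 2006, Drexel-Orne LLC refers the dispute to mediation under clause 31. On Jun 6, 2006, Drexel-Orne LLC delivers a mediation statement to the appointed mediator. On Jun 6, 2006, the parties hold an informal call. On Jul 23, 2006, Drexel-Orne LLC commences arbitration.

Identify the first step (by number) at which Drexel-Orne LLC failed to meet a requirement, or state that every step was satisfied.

Step 1 — 4 and 23 days from Mar 16, 2006 (when the breach is discovered) are Mar 20, 2006 and Apr 8, 2006 respectively; Mar 21, 2006 falls inside that range.
Step 2 — counting 15 days from Apr 4, 2006 (end of the 14-day comment period, which began when the default notice is delivered on Mar 21, 2006) gives a deadline of Apr 19, 2006; Apr 7, 2006 is within that limit.
Step 3 — counting 31 days from Apr 7, 2006 (when the itemised statement is provided) gives a deadline of May 8, 2006; done Apr 8, 2006 — timely.
Step 4 — counting 86 days from Apr 18, 2006 (end of the 10-day hold period, which began when the final cure demand is issued on Apr 8, 2006) gives a deadline of Jul 13, 2006; completed Apr 20, 2006, before the deadline.
Step 5 — counting 70 days from Apr 7, 2006 (when the itemised statement is provided) gives a deadline of Jun 16, 2006; Jun 6, 2006 is within that limit.
Step 6 — 9 and 50 days from Jun 6, 2006 (when the mediation statement is delivered) are Jun 15, 2006 and Jul 26, 2006 respectively; done Jul 23, 2006, which is between those dates.

None — every step was satisfied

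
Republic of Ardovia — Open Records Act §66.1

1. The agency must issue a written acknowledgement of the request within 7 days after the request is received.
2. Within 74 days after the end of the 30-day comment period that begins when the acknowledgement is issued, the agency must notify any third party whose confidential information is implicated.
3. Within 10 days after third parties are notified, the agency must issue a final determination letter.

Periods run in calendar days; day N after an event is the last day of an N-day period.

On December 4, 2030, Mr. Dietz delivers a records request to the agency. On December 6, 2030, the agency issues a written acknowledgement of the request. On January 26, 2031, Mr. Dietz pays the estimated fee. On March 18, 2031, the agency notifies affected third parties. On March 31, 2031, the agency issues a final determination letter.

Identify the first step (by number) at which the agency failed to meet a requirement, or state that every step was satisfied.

Step 3

(1) due by December 4, 2030 + 7 days = December 11, 2030; December 6, 2030 is within that limit.
(2) due by January 5, 2031 + 74 days = March 20, 2031; completed March 18, 2031, before the deadline.
(3) due by March 18, 2031 + 10 days = March 28, 2031; done March 31, 2031 — 3 days late.
The analysis stops there.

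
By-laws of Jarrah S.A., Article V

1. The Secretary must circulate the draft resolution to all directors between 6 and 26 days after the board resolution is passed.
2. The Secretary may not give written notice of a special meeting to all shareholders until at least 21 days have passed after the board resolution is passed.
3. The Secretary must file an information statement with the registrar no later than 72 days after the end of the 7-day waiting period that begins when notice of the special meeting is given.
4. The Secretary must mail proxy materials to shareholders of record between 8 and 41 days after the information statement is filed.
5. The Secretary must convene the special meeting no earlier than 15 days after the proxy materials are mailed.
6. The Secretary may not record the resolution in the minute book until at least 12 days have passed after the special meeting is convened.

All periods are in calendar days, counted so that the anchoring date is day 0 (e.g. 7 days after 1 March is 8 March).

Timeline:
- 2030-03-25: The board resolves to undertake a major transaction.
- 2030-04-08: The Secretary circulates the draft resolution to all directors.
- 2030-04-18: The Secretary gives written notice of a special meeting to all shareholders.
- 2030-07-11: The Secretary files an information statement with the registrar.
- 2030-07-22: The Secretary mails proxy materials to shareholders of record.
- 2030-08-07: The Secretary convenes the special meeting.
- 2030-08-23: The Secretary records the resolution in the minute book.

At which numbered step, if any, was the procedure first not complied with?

Step 3

(1) the permitted window runs from 2030-03-25 + 6 = 2030-03-31 to 2030-03-25 + 26 = 2030-04-20; 2030-04-08 falls inside that range.
(2) permitted from 2030-03-25 + 21 days = 2030-04-15 onward; 2030-04-18 is on or after that date.
(3) due by 2030-04-25 + 72 days = 2030-07-06; 2030-07-11 misses that deadline by 5 days.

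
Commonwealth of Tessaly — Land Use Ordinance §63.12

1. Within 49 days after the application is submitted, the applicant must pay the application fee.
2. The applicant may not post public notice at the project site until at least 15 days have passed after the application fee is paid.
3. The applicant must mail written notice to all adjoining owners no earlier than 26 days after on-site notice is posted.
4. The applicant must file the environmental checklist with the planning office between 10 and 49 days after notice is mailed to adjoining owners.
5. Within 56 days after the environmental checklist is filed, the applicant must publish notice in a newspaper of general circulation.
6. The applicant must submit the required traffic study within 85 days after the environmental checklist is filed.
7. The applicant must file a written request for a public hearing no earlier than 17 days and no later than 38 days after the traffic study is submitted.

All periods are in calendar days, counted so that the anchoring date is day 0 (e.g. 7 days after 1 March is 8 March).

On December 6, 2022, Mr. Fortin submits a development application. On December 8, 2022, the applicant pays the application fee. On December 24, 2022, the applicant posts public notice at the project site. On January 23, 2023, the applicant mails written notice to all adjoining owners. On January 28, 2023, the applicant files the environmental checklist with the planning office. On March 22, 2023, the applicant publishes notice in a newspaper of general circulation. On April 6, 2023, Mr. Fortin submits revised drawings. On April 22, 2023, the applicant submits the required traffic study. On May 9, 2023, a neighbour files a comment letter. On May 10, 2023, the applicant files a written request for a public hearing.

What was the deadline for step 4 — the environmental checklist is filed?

March 13, 2023

Step 4 runs from January 23, 2023, when notice is mailed to adjoining owners. The window is 10–49 days after January 23, 2023; it closes on March 13, 2023.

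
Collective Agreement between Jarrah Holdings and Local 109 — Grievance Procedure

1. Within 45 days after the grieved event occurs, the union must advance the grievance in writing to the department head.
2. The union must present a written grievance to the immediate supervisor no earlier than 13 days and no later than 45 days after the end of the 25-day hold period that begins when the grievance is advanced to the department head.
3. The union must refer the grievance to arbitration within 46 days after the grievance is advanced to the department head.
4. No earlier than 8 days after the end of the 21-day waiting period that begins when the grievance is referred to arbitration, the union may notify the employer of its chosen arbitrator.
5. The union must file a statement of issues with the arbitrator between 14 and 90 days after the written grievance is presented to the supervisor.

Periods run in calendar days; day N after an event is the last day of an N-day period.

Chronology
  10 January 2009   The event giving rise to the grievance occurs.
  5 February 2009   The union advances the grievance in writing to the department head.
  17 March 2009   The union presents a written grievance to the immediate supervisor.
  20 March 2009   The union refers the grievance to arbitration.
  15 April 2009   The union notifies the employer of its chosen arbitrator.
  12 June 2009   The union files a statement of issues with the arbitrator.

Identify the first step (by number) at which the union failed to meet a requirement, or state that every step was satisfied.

(1) due by 10 January 2009 + 45 days = 24 February 2009; done 5 February 2009 — timely.
(2) the permitted window runs from 2 March 2009 + 13 = 15 March 2009 to 2 March 2009 + 45 = 16 April 2009; 17 March 2009 falls inside that range.
(3) due by 5 February 2009 + 46 days = 23 March 2009; 20 March 2009 is within that limit.
(4) permitted from 10 April 2009 + 8 days = 18 April 2009 onward; 15 April 2009 is 3 days before the earliest permitted date.

Step 4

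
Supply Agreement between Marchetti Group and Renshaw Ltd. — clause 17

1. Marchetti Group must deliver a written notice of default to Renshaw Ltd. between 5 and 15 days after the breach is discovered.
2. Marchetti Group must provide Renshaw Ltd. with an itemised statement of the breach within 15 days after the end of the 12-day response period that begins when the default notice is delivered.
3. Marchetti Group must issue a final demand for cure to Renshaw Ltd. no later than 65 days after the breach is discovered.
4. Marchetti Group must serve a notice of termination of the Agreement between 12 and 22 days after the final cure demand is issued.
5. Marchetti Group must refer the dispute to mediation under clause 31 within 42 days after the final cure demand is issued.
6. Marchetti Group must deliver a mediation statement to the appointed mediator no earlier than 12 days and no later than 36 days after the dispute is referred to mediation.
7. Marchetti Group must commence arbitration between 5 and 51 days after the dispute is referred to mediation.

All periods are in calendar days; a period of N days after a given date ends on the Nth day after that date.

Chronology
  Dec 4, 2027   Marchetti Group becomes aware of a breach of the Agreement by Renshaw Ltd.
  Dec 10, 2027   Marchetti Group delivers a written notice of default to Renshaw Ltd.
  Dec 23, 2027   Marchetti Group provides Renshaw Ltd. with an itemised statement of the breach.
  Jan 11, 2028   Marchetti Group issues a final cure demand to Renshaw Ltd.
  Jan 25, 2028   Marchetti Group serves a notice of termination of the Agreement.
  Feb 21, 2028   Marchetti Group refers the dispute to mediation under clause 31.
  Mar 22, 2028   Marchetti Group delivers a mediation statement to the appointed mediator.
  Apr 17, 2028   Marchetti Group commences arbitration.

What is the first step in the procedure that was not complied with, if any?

Step 7

(1) the permitted window runs from Dec 4, 2027 + 5 = Dec 9, 2027 to Dec 4, 2027 + 15 = Dec 19, 2027; Dec 10, 2027 falls inside that range.
(2) due by Dec 22, 2027 + 15 days = Jan 6, 2028; done Dec 23, 2027 — timely.
(3) due by Dec 4, 2027 + 65 days = Feb 7, 2028; Jan 11, 2028 is within that limit.
(4) the permitted window runs from Jan 11, 2028 + 12 = Jan 23, 2028 to Jan 11, 2028 + 22 = Feb 2, 2028; done Jan 25, 2028, which is between those dates.
(5) due by Jan 11, 2028 + 42 days = Feb 22, 2028; completed Feb 21, 2028, before the deadline.
(6) the permitted window runs from Feb 21, 2028 + 12 = Mar 4, 2028 to Feb 21, 2028 + 36 = Mar 28, 2028; done Mar 22, 2028, which is between those dates.
(7) the permitted window runs from Feb 21, 2028 + 5 = Feb 26, 2028 to Feb 21, 2028 + 51 = Apr 12, 2028; Apr 17, 2028 is 5 days past the end of the window.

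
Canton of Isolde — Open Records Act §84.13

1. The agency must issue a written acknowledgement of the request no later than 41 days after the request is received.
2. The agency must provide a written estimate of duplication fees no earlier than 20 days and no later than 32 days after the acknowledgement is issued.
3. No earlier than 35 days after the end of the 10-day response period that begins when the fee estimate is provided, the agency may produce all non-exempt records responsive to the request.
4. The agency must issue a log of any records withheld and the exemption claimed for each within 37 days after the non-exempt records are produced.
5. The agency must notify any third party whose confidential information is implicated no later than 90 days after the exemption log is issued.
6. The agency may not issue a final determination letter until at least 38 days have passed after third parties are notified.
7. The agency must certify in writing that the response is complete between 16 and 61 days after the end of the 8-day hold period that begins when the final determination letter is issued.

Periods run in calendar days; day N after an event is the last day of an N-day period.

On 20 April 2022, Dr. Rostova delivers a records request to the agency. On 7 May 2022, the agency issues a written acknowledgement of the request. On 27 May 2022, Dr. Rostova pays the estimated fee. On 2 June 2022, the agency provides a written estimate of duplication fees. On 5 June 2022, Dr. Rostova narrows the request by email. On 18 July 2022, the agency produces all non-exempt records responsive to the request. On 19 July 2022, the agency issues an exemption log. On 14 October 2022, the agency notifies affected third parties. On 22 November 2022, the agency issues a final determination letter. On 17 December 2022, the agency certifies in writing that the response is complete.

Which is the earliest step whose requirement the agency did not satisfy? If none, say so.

Step 1 — counting 41 days from 20 April 2022 (when the request is received) gives a deadline of 31 May 2022; done 7 May 2022 — timely.
Step 2 — 20 and 32 days from 7 May 2022 (when the acknowledgement is issued) are 27 May 2022 and 8 June 2022 respectively; 2 June 2022 falls inside that range.
Step 3 — must wait 35 days from 12 June 2022 (end of the 10-day response period, which began when the fee estimate is provided on 2 June 2022), so not before 17 July 2022; 18 July 2022 is on or after that date.
Step 4 — counting 37 days from 18 July 2022 (when the non-exempt records are produced) gives a deadline of 24 August 2022; 19 July 2022 is within that limit.
Step 5 — counting 90 days from 19 July 2022 (when the exemption log is issued) gives a deadline of 17 October 2022; completed 14 October 2022, before the deadline.
Step 6 — must wait 38 days from 14 October 2022 (when third parties are notified), so not before 21 November 2022; done 22 November 2022, after the minimum wait.
Step 7 — 16 and 61 days from 30 November 2022 (end of the 8-day hold period, which began when the final determination letter is issued on 22 November 2022) are 16 December 2022 and 30 January 2023 respectively; done 17 December 2022, which is between those dates.

None — every step was satisfied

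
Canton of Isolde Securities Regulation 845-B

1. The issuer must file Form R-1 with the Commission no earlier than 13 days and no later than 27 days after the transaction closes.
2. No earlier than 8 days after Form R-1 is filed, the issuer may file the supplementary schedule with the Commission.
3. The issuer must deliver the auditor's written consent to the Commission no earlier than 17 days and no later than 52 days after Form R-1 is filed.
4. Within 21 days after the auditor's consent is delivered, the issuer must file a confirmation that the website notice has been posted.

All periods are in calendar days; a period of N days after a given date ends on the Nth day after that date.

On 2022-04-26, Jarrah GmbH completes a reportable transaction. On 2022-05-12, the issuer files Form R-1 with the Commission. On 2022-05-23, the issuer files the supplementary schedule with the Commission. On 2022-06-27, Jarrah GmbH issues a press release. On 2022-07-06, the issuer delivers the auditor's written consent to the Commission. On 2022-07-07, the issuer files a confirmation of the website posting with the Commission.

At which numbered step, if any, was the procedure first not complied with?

Step 1: the window is 13–27 days after 2022-04-26 (when the transaction closes), so 2022-05-09 through 2022-05-23; done 2022-05-12 — within the window.
Step 2: the earliest permitted date is 8 days after 2022-05-12 (when Form R-1 is filed), i.e. 2022-05-20; done 2022-05-23 — permitted.
Step 3: the window is 17–52 days after 2022-05-12 (when Form R-1 is filed), so 2022-05-29 through 2022-07-03; done 2022-07-06 — 3 days after the window closed.
That is the first point of non-compliance.

Step 3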